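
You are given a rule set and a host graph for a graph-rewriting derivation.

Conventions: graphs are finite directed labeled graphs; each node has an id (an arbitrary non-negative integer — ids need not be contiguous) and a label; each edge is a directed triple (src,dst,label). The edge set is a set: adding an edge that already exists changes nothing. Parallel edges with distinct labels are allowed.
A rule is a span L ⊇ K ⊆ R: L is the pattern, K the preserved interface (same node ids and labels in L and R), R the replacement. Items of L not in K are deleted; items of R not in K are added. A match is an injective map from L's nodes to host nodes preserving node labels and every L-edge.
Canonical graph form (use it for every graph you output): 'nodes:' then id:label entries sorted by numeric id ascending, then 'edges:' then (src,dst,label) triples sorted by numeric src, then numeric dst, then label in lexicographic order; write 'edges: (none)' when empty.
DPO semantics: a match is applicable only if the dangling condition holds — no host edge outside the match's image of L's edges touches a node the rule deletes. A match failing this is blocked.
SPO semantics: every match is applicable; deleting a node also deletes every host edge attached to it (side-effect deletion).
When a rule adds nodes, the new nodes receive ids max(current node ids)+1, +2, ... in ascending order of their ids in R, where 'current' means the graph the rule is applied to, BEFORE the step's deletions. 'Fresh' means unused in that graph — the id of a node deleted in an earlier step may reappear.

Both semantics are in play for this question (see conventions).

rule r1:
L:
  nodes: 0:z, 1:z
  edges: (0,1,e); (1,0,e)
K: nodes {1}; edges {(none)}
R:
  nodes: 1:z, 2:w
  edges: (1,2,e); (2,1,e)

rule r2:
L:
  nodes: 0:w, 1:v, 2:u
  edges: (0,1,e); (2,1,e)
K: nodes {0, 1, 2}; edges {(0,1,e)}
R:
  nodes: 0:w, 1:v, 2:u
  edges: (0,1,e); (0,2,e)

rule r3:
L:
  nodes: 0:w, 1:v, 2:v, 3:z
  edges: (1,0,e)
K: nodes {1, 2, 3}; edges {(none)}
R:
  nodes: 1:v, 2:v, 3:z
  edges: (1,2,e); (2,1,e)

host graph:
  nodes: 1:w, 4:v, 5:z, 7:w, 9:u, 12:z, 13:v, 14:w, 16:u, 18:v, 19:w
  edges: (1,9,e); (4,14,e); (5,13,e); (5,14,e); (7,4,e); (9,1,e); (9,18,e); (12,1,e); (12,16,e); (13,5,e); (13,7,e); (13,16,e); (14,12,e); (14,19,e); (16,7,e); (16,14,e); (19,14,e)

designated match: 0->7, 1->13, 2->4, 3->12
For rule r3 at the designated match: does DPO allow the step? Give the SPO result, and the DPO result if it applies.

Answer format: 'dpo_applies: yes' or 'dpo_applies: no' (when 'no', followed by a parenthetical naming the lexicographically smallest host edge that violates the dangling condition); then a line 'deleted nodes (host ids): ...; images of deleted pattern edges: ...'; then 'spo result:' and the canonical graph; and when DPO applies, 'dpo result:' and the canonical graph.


dpo_applies: no
(the rule deletes node 7, which keeps host edge (7,4,e) outside the match image — the dangling condition fails, DPO blocks; SPO proceeds and side-deletes such edges)
deleted nodes (host ids): 7; images of deleted pattern edges: (13,7,e)
spo result:
nodes: 1:w, 4:v, 5:z, 9:u, 12:z, 13:v, 14:w, 16:u, 18:v, 19:w
edges: (1,9,e); (4,13,e); (4,14,e); (5,13,e); (5,14,e); (9,1,e); (9,18,e); (12,1,e); (12,16,e); (13,4,e); (13,5,e); (13,16,e); (14,12,e); (14,19,e); (16,14,e); (19,14,e)


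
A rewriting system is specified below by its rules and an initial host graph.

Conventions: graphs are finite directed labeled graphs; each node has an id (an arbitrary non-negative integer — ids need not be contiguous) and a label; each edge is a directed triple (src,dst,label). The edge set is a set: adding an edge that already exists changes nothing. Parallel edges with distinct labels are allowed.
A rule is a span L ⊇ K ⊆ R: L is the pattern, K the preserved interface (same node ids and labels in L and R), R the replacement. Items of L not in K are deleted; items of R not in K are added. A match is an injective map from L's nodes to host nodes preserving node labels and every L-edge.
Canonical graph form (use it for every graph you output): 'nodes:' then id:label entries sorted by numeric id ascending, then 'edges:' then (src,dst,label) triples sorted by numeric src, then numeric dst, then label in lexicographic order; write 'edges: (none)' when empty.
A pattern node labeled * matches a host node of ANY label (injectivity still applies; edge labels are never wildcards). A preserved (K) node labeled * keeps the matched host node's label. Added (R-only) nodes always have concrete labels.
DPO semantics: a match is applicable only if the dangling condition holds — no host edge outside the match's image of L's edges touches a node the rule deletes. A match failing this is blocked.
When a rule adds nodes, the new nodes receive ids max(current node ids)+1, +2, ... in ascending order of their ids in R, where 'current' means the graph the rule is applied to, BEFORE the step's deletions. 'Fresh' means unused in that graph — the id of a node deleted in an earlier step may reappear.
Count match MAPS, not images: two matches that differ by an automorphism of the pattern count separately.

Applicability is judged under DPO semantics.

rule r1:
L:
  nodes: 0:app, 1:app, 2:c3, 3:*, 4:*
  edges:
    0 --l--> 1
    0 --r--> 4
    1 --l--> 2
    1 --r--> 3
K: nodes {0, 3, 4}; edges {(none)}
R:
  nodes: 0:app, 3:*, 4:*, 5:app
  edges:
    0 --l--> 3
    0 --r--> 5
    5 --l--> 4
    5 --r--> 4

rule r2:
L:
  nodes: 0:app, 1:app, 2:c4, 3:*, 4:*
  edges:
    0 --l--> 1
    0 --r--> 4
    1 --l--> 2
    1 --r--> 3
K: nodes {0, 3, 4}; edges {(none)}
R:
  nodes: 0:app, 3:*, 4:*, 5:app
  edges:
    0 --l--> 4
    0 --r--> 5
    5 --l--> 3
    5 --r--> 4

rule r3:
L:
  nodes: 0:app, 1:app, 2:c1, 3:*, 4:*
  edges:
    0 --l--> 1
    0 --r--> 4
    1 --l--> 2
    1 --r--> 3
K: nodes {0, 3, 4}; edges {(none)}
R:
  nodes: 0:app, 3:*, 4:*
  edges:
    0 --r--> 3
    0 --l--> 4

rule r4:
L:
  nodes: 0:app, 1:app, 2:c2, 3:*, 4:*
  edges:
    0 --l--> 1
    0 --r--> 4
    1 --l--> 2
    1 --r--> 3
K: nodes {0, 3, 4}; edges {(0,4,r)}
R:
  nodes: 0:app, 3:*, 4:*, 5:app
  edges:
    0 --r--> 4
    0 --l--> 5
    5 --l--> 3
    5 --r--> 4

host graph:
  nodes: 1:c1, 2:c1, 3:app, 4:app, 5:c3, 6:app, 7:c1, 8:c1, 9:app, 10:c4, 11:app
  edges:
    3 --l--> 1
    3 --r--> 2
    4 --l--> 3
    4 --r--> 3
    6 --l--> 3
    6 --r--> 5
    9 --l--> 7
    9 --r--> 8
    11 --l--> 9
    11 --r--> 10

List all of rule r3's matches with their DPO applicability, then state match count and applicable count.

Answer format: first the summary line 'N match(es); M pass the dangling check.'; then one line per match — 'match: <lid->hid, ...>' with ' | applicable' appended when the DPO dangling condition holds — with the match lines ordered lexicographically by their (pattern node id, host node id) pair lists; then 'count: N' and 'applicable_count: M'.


2 match(es); 1 pass the dangling check.
match: 0->6, 1->3, 2->1, 3->2, 4->5
match: 0->11, 1->9, 2->7, 3->8, 4->10 | applicable
count: 2
applicable_count: 1


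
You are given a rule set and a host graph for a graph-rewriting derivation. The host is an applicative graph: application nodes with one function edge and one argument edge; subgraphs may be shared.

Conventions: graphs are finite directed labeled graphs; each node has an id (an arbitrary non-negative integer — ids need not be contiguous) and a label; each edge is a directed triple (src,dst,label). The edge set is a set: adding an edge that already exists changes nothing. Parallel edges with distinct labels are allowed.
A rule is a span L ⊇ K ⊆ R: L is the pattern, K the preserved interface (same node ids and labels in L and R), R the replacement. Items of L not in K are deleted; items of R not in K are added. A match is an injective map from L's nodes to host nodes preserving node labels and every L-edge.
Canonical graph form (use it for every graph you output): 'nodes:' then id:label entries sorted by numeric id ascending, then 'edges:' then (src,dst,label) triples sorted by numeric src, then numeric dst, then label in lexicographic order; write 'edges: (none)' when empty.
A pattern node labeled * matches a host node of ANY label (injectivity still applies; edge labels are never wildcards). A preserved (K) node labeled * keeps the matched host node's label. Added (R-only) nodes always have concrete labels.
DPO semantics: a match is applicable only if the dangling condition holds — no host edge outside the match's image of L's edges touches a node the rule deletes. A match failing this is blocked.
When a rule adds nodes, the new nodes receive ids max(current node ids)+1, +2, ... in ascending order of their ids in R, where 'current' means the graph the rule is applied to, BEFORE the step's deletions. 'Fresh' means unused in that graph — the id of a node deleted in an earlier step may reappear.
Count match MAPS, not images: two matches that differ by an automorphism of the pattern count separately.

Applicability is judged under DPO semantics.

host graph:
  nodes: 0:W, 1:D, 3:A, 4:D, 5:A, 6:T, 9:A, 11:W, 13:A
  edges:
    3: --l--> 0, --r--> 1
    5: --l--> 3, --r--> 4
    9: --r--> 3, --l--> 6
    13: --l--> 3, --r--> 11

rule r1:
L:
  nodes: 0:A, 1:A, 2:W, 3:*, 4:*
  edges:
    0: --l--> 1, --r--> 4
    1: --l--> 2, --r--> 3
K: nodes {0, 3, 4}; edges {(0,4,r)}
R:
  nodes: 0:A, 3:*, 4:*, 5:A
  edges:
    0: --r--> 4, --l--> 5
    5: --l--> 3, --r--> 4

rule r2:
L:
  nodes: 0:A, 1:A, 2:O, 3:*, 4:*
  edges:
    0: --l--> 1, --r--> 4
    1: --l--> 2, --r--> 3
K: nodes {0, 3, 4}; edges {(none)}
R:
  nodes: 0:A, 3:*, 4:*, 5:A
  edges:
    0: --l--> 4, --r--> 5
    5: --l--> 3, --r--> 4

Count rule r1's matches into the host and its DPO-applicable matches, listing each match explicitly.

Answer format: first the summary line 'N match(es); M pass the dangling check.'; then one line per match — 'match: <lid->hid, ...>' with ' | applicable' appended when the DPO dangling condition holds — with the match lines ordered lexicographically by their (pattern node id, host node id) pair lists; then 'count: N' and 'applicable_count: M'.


2 match(es); 0 pass the dangling check.
match: 0->5, 1->3, 2->0, 3->1, 4->4
match: 0->13, 1->3, 2->0, 3->1, 4->11
count: 2
applicable_count: 0


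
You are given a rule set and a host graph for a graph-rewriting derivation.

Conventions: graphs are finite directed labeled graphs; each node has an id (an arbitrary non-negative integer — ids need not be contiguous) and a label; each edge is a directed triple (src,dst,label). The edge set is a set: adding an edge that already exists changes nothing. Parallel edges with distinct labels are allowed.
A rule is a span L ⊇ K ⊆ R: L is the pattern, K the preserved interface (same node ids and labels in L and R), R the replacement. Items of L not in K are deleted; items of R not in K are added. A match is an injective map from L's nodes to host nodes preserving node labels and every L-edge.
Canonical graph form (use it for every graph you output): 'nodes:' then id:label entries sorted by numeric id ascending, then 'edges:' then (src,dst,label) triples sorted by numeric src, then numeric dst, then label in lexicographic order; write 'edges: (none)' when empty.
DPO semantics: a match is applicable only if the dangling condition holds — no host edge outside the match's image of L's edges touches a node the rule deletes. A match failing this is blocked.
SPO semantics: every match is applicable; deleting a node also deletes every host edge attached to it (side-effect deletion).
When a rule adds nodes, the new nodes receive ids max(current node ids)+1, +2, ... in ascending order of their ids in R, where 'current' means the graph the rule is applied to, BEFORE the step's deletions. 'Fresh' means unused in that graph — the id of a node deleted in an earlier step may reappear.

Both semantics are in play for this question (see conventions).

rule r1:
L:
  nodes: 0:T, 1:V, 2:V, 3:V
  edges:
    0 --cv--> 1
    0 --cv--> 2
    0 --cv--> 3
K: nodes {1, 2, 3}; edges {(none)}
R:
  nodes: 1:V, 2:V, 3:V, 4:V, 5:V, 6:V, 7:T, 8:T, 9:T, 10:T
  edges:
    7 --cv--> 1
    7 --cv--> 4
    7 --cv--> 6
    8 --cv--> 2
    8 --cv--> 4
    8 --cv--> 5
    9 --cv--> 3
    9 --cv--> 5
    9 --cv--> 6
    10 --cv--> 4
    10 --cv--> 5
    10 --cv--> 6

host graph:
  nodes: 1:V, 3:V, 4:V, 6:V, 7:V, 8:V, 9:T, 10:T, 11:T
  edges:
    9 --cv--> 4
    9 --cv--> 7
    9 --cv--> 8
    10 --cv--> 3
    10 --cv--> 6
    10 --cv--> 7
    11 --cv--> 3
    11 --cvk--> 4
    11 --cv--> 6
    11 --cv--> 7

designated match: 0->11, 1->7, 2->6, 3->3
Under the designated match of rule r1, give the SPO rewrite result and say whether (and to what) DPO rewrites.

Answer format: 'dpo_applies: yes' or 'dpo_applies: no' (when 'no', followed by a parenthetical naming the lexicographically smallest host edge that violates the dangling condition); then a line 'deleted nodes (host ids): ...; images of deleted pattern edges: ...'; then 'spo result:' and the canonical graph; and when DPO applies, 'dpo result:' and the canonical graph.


dpo_applies: no
(the rule deletes node 11, which keeps host edge (11,4,cvk) outside the match image — the dangling condition fails, DPO blocks; SPO proceeds and side-deletes such edges)
deleted nodes (host ids): 11; images of deleted pattern edges: (11,3,cv); (11,6,cv); (11,7,cv)
spo result:
nodes: 1:V, 3:V, 4:V, 6:V, 7:V, 8:V, 9:T, 10:T, 12:V, 13:V, 14:V, 15:T, 16:T, 17:T, 18:T
edges: (9,4,cv); (9,7,cv); (9,8,cv); (10,3,cv); (10,6,cv); (10,7,cv); (15,7,cv); (15,12,cv); (15,14,cv); (16,6,cv); (16,12,cv); (16,13,cv); (17,3,cv); (17,13,cv); (17,14,cv); (18,12,cv); (18,13,cv); (18,14,cv)


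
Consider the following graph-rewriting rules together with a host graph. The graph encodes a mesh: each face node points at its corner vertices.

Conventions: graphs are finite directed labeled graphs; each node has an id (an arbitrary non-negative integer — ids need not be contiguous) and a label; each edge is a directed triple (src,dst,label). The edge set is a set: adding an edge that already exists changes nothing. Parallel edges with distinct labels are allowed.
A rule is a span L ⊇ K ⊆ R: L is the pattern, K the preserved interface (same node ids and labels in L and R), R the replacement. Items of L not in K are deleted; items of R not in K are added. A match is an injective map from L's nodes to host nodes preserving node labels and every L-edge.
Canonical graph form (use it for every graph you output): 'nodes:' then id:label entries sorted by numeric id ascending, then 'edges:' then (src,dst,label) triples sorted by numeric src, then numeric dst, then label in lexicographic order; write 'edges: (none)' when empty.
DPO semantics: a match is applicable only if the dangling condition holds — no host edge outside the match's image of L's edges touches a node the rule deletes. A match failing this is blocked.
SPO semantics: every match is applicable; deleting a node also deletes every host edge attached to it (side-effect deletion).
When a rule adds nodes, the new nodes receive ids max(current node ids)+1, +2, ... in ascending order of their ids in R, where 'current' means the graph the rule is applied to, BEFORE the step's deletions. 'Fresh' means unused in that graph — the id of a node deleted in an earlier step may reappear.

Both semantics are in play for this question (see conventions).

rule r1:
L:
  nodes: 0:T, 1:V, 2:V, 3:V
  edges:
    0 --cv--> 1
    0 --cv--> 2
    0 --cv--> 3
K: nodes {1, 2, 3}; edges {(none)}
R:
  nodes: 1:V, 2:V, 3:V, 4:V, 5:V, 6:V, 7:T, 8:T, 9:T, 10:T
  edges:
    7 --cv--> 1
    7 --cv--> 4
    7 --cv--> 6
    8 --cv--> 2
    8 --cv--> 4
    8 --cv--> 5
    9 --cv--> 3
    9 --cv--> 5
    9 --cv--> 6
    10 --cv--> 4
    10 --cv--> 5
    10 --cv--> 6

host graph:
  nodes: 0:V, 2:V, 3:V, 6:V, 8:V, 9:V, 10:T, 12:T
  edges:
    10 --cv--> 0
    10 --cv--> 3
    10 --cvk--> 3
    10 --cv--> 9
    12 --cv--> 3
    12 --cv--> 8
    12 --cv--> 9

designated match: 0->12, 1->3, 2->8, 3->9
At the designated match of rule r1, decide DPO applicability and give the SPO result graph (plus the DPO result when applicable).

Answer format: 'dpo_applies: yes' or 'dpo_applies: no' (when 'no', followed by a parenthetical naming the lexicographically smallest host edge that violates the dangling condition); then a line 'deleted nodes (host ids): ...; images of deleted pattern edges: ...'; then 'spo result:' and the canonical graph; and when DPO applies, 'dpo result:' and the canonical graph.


dpo_applies: yes
deleted nodes (host ids): 12; images of deleted pattern edges: (12,3,cv); (12,8,cv); (12,9,cv)
spo result:
nodes: 0:V, 2:V, 3:V, 6:V, 8:V, 9:V, 10:T, 13:V, 14:V, 15:V, 16:T, 17:T, 18:T, 19:T
edges: (10,0,cv); (10,3,cv); (10,3,cvk); (10,9,cv); (16,3,cv); (16,13,cv); (16,15,cv); (17,8,cv); (17,13,cv); (17,14,cv); (18,9,cv); (18,14,cv); (18,15,cv); (19,13,cv); (19,14,cv); (19,15,cv)
dpo result:
nodes: 0:V, 2:V, 3:V, 6:V, 8:V, 9:V, 10:T, 13:V, 14:V, 15:V, 16:T, 17:T, 18:T, 19:T
edges: (10,0,cv); (10,3,cv); (10,3,cvk); (10,9,cv); (16,3,cv); (16,13,cv); (16,15,cv); (17,8,cv); (17,13,cv); (17,14,cv); (18,9,cv); (18,14,cv); (18,15,cv); (19,13,cv); (19,14,cv); (19,15,cv)


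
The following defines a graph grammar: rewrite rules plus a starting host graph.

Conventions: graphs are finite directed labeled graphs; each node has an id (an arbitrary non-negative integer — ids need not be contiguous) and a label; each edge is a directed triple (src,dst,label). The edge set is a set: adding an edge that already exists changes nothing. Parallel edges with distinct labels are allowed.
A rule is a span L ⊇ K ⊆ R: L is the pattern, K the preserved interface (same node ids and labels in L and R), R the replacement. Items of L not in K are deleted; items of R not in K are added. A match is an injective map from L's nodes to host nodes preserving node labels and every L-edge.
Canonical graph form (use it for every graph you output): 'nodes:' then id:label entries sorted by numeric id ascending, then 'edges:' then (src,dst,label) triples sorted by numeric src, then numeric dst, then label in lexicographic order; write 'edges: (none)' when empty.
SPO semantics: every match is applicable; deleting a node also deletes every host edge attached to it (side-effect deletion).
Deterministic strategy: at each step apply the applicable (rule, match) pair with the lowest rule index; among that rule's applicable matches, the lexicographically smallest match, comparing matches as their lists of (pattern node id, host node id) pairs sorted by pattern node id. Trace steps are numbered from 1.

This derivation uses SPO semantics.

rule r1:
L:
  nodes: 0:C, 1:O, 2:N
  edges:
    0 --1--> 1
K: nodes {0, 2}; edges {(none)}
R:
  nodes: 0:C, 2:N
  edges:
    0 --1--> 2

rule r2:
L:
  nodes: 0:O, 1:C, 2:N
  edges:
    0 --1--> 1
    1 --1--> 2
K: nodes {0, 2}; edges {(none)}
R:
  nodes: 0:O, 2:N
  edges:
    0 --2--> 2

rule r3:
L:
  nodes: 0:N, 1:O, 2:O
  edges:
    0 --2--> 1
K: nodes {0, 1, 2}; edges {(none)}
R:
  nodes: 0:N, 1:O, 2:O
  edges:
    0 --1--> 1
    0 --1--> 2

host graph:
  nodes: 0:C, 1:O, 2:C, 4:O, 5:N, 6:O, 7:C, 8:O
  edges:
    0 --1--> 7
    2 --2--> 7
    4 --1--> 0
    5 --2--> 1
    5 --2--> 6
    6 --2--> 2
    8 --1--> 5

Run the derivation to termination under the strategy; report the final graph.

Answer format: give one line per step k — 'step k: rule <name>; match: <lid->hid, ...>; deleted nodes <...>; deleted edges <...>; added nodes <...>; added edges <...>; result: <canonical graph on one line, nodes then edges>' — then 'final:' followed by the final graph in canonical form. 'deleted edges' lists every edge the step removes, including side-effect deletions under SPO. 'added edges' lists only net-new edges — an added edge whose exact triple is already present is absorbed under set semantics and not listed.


step 1: rule r3; match: 0->5, 1->1, 2->4; deleted nodes (none); deleted edges (5,1,2); added nodes (none); added edges (5,1,1); (5,4,1); result: nodes: 0:C, 1:O, 2:C, 4:O, 5:N, 6:O, 7:C, 8:O edges: (0,7,1); (2,7,2); (4,0,1); (5,1,1); (5,4,1); (5,6,2); (6,2,2); (8,5,1)
step 2: rule r3; match: 0->5, 1->6, 2->1; deleted nodes (none); deleted edges (5,6,2); added nodes (none); added edges (5,6,1); result: nodes: 0:C, 1:O, 2:C, 4:O, 5:N, 6:O, 7:C, 8:O edges: (0,7,1); (2,7,2); (4,0,1); (5,1,1); (5,4,1); (5,6,1); (6,2,2); (8,5,1)
final:
nodes: 0:C, 1:O, 2:C, 4:O, 5:N, 6:O, 7:C, 8:O
edges: (0,7,1); (2,7,2); (4,0,1); (5,1,1); (5,4,1); (5,6,1); (6,2,2); (8,5,1)


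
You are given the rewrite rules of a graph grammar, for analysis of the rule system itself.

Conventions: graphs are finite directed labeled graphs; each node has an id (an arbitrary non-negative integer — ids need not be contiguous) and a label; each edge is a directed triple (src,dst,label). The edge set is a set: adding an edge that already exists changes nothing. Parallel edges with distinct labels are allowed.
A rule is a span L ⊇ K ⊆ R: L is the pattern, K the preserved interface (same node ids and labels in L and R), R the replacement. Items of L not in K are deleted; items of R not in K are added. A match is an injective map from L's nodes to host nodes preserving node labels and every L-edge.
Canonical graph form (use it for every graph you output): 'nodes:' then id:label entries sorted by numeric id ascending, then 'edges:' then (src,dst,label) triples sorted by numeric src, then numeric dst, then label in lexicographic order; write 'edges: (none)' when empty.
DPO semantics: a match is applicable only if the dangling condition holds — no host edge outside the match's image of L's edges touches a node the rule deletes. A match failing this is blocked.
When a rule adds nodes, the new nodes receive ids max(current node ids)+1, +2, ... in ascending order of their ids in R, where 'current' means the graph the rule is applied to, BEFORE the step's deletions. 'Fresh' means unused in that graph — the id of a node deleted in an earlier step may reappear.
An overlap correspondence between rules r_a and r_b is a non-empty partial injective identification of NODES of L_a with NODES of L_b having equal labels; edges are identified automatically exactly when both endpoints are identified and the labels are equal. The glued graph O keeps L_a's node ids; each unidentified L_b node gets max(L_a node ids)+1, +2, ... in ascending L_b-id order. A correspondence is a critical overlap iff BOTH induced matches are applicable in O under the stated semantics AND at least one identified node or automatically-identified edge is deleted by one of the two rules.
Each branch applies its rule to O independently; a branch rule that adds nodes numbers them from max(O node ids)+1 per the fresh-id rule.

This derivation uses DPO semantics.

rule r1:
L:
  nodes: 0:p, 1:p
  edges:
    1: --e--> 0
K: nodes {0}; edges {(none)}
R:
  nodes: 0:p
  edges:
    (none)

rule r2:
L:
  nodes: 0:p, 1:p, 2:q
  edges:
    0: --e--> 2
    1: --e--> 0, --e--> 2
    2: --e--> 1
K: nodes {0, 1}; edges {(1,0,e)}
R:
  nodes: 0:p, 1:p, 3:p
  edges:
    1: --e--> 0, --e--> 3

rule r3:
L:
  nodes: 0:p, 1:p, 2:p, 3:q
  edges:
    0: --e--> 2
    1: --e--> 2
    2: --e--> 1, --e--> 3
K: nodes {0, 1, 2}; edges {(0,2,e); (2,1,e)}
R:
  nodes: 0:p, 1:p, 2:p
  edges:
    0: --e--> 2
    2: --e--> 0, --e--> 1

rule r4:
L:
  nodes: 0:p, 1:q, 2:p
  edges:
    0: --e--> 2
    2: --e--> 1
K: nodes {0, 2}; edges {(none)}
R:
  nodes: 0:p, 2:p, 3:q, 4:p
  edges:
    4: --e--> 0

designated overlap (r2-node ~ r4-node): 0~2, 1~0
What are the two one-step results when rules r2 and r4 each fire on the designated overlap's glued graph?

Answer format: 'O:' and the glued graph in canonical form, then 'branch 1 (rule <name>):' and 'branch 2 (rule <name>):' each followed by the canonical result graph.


O:
nodes: 0:p, 1:p, 2:q, 3:q
edges: (0,2,e); (0,3,e); (1,0,e); (1,2,e); (2,1,e)
branch 1 (rule r2):
nodes: 0:p, 1:p, 3:q, 4:p
edges: (0,3,e); (1,0,e); (1,4,e)
branch 2 (rule r4):
nodes: 0:p, 1:p, 2:q, 4:q, 5:p
edges: (0,2,e); (1,2,e); (2,1,e); (5,1,e)


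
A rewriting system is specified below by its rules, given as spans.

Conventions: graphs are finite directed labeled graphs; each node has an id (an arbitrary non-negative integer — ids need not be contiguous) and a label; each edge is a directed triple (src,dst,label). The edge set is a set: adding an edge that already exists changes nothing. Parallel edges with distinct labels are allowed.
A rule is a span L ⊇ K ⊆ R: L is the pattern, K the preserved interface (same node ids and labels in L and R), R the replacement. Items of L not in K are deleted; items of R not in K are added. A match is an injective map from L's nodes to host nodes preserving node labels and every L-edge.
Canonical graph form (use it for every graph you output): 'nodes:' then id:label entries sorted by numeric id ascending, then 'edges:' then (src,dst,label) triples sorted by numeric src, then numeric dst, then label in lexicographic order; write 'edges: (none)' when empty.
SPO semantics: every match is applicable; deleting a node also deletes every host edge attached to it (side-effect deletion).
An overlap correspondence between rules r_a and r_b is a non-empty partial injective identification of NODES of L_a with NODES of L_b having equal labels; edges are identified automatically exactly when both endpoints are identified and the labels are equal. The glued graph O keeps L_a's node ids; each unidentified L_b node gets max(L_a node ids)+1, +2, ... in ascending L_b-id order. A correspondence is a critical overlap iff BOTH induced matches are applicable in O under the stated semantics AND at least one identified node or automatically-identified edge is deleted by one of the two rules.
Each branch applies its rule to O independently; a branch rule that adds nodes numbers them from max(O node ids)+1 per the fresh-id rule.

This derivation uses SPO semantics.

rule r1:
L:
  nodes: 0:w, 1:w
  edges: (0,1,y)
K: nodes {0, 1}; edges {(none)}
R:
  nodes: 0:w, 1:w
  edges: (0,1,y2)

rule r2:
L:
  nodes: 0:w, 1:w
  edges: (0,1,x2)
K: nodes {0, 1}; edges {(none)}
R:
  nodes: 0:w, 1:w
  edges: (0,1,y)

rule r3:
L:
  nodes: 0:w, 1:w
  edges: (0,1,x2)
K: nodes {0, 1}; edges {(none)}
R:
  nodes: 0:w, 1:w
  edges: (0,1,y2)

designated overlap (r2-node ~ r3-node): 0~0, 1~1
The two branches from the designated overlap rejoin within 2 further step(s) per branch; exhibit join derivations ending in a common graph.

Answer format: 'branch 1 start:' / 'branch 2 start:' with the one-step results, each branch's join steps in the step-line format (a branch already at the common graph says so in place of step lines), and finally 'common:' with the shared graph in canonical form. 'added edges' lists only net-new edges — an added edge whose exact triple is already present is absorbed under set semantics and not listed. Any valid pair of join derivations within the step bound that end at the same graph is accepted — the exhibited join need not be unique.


branch 1 start:
nodes: 0:w, 1:w
edges: (0,1,y)
branch 2 start:
nodes: 0:w, 1:w
edges: (0,1,y2)
branch 1 step 1: rule r1; match: 0->0, 1->1; deleted nodes (none); deleted edges (0,1,y); added nodes (none); added edges (0,1,y2); result: nodes: 0:w, 1:w edges: (0,1,y2)
branch 2: already at the common graph (0 steps)
common:
nodes: 0:w, 1:w
edges: (0,1,y2)


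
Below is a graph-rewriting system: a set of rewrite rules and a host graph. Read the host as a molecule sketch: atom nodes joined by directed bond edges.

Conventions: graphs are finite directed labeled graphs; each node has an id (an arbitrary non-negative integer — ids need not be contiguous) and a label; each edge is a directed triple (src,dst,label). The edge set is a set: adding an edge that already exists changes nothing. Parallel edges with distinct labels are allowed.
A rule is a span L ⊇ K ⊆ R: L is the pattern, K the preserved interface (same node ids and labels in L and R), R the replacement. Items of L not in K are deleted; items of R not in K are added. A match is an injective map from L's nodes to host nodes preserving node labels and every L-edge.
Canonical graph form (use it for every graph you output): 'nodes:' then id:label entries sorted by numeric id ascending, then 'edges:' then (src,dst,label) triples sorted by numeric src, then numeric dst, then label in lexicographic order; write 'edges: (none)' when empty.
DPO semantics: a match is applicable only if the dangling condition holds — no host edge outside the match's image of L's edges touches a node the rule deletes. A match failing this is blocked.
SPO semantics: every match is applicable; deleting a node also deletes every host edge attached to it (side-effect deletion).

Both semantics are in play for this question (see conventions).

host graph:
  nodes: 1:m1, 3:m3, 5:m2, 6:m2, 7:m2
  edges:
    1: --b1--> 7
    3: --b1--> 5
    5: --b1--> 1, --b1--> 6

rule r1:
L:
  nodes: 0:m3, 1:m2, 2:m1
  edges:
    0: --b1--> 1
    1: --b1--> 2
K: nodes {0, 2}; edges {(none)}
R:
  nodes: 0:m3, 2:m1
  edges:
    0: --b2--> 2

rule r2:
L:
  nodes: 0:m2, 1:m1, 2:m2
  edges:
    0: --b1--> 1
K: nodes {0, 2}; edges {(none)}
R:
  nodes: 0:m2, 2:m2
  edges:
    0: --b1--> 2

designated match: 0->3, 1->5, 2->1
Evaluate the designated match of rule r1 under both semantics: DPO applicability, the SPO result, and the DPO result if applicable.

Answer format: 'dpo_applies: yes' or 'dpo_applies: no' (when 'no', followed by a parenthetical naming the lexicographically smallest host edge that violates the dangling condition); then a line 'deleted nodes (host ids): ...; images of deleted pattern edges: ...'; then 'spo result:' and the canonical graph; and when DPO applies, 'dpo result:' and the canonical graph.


dpo_applies: no
(the rule deletes node 5, which keeps host edge (5,6,b1) outside the match image — the dangling condition fails, DPO blocks; SPO proceeds and side-deletes such edges)
deleted nodes (host ids): 5; images of deleted pattern edges: (3,5,b1); (5,1,b1)
spo result:
nodes: 1:m1, 3:m3, 6:m2, 7:m2
edges: (1,7,b1); (3,1,b2)


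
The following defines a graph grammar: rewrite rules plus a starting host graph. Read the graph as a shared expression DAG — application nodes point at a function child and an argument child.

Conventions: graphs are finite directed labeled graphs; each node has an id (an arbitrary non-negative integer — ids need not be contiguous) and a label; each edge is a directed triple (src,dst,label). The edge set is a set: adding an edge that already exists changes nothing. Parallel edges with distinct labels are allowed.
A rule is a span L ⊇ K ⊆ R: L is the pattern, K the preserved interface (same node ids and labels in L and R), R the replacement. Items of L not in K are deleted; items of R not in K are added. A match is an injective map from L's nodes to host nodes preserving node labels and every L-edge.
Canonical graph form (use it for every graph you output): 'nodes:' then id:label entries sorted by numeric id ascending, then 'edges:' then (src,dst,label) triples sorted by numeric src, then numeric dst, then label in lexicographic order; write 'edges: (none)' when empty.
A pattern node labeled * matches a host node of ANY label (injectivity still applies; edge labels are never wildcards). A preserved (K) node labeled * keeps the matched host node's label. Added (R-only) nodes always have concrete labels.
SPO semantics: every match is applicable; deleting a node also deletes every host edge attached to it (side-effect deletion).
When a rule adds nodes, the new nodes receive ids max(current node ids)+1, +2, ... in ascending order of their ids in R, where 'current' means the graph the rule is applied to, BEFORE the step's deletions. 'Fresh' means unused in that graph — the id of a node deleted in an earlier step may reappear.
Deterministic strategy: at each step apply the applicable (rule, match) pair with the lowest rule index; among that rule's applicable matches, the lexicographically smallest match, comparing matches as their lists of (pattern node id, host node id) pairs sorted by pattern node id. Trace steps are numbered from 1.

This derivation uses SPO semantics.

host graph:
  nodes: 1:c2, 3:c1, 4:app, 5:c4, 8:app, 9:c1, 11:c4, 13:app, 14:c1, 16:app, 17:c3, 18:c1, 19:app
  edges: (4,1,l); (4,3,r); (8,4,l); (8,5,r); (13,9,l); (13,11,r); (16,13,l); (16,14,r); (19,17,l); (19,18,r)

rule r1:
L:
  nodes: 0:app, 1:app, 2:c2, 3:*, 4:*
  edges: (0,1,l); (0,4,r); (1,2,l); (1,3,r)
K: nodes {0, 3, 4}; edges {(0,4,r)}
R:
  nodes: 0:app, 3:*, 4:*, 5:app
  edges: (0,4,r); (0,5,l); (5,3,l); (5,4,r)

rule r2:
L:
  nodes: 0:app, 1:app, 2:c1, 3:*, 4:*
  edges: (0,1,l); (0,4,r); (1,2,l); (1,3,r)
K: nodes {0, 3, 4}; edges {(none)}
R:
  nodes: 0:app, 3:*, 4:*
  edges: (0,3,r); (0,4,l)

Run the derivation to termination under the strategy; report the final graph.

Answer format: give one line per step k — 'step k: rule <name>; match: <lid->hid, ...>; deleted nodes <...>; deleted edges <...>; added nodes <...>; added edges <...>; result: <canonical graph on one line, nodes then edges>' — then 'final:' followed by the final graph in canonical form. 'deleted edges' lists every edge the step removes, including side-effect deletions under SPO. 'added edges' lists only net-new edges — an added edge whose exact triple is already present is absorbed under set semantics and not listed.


step 1: rule r1; match: 0->8, 1->4, 2->1, 3->3, 4->5; deleted nodes 1, 4; deleted edges (4,1,l); (4,3,r); (8,4,l); added nodes 20; added edges (8,20,l); (20,3,l); (20,5,r); result: nodes: 3:c1, 5:c4, 8:app, 9:c1, 11:c4, 13:app, 14:c1, 16:app, 17:c3, 18:c1, 19:app, 20:app edges: (8,5,r); (8,20,l); (13,9,l); (13,11,r); (16,13,l); (16,14,r); (19,17,l); (19,18,r); (20,3,l); (20,5,r)
step 2: rule r2; match: 0->16, 1->13, 2->9, 3->11, 4->14; deleted nodes 9, 13; deleted edges (13,9,l); (13,11,r); (16,13,l); (16,14,r); added nodes (none); added edges (16,11,r); (16,14,l); result: nodes: 3:c1, 5:c4, 8:app, 11:c4, 14:c1, 16:app, 17:c3, 18:c1, 19:app, 20:app edges: (8,5,r); (8,20,l); (16,11,r); (16,14,l); (19,17,l); (19,18,r); (20,3,l); (20,5,r)
final:
nodes: 3:c1, 5:c4, 8:app, 11:c4, 14:c1, 16:app, 17:c3, 18:c1, 19:app, 20:app
edges: (8,5,r); (8,20,l); (16,11,r); (16,14,l); (19,17,l); (19,18,r); (20,3,l); (20,5,r)


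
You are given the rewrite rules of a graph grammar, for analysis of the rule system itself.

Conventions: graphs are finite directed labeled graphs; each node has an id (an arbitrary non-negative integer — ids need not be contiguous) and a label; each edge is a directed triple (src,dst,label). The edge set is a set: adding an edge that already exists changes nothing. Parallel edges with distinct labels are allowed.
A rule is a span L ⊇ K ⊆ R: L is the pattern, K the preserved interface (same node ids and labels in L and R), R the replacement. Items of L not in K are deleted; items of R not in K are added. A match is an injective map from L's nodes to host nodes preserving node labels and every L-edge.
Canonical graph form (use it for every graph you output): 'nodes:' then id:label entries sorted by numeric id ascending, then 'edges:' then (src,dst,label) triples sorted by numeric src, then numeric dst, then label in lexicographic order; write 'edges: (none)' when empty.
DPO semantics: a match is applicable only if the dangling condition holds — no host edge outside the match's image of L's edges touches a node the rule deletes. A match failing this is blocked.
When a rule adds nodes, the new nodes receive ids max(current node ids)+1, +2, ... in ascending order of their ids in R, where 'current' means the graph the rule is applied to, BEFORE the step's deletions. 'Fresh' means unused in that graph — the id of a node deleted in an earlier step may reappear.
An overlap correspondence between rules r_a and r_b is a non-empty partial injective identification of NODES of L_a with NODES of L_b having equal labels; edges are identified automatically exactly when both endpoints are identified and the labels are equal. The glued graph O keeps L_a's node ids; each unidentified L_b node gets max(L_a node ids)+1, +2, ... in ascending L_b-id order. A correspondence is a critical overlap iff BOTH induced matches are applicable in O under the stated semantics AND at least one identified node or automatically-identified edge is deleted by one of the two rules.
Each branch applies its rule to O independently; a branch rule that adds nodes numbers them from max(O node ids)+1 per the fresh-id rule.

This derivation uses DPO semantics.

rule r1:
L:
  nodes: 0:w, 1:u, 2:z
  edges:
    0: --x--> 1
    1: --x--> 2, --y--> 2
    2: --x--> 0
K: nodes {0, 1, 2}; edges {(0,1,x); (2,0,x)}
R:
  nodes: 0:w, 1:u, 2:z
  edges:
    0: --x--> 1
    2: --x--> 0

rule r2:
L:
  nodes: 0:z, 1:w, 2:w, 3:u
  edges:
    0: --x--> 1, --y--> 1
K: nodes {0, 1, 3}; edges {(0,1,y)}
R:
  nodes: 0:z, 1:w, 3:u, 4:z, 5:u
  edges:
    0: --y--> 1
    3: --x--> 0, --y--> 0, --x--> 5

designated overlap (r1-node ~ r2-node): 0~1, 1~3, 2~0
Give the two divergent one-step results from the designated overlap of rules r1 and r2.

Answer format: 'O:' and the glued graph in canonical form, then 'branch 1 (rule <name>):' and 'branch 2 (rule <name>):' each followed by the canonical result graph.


O:
nodes: 0:w, 1:u, 2:z, 3:w
edges: (0,1,x); (1,2,x); (1,2,y); (2,0,x); (2,0,y)
branch 1 (rule r1):
nodes: 0:w, 1:u, 2:z, 3:w
edges: (0,1,x); (2,0,x); (2,0,y)
branch 2 (rule r2):
nodes: 0:w, 1:u, 2:z, 4:z, 5:u
edges: (0,1,x); (1,2,x); (1,2,y); (1,5,x); (2,0,y)


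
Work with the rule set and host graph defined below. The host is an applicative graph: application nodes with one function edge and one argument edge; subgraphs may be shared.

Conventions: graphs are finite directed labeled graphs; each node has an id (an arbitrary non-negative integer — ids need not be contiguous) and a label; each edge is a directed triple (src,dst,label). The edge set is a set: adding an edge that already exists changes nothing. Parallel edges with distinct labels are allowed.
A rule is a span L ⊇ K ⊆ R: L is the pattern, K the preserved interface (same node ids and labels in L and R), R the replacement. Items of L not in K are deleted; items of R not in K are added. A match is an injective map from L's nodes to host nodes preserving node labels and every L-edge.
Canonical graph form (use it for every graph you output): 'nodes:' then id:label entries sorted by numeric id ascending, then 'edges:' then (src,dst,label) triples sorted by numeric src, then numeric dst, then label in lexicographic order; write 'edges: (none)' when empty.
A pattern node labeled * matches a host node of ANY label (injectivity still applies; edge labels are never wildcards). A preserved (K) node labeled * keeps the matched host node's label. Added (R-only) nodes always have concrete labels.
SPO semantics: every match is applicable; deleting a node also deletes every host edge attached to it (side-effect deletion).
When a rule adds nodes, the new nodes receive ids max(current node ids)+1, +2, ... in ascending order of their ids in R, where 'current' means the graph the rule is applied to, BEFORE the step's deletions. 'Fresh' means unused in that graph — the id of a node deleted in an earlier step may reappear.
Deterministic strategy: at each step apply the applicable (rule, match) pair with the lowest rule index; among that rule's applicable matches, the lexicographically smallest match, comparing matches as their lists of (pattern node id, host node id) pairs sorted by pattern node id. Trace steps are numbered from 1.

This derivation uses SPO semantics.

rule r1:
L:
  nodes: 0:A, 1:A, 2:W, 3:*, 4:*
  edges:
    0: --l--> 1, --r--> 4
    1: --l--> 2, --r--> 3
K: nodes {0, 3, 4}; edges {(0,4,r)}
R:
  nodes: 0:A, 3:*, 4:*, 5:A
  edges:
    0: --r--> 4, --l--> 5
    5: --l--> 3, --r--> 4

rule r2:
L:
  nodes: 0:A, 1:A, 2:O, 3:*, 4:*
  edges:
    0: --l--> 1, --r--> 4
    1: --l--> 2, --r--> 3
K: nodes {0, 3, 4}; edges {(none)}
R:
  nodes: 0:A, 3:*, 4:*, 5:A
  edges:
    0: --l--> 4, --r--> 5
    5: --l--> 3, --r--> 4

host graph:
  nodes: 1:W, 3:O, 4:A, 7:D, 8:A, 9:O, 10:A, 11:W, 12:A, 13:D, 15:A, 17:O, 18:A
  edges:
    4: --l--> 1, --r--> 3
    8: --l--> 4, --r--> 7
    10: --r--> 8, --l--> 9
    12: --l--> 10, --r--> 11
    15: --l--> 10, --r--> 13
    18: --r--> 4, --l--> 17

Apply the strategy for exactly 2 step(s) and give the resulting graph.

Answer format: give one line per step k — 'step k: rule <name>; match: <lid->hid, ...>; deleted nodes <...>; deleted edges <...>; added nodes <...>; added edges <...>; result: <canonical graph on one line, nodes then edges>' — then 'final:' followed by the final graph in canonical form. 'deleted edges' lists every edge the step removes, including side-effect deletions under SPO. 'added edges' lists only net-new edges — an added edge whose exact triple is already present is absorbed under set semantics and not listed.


step 1: rule r1; match: 0->8, 1->4, 2->1, 3->3, 4->7; deleted nodes 1, 4; deleted edges (4,1,l); (4,3,r); (8,4,l); (18,4,r); added nodes 19; added edges (8,19,l); (19,3,l); (19,7,r); result: nodes: 3:O, 7:D, 8:A, 9:O, 10:A, 11:W, 12:A, 13:D, 15:A, 17:O, 18:A, 19:A edges: (8,7,r); (8,19,l); (10,8,r); (10,9,l); (12,10,l); (12,11,r); (15,10,l); (15,13,r); (18,17,l); (19,3,l); (19,7,r)
step 2: rule r2; match: 0->12, 1->10, 2->9, 3->8, 4->11; deleted nodes 9, 10; deleted edges (10,8,r); (10,9,l); (12,10,l); (12,11,r); (15,10,l); added nodes 20; added edges (12,11,l); (12,20,r); (20,8,l); (20,11,r); result: nodes: 3:O, 7:D, 8:A, 11:W, 12:A, 13:D, 15:A, 17:O, 18:A, 19:A, 20:A edges: (8,7,r); (8,19,l); (12,11,l); (12,20,r); (15,13,r); (18,17,l); (19,3,l); (19,7,r); (20,8,l); (20,11,r)
final:
nodes: 3:O, 7:D, 8:A, 11:W, 12:A, 13:D, 15:A, 17:O, 18:A, 19:A, 20:A
edges: (8,7,r); (8,19,l); (12,11,l); (12,20,r); (15,13,r); (18,17,l); (19,3,l); (19,7,r); (20,8,l); (20,11,r)
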